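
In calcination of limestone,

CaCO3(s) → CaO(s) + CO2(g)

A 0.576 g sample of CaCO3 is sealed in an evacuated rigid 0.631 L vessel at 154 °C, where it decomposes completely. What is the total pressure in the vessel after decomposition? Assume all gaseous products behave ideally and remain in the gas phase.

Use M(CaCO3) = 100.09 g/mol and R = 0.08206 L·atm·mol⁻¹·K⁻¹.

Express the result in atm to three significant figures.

0.320 atm

n(CaCO3) = 0.576 / 100.09 = 0.005755 mol
n(gas produced) = (1/1) × 0.005755 = 0.005755 mol
P = nRT/V = 0.005755 × 0.08206 × 427.15 / 0.631 = 0.3197 atm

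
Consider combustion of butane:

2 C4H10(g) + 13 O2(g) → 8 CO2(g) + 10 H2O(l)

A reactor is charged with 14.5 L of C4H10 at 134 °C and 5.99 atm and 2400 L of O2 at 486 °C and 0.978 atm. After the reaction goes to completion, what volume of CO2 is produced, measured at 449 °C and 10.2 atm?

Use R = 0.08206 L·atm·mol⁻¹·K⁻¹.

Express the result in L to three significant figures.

60.4 L

n(C4H10) = PV/RT = (5.99 × 14.5) / (0.08206 × 407.15) = 2.600 mol
n(O2) = PV/RT = (0.978 × 2400) / (0.08206 × 759.15) = 37.68 mol
For 2.600 mol C4H10, stoichiometry requires (13/2) × 2.600 = 16.90 mol O2; 37.68 mol is available, so C4H10 is limiting.
n(CO2) = (8/2) × 2.600 = 10.40 mol
V(CO2) = nRT/P = 10.40 × 0.08206 × 722.15 / 10.2 = 60.42 L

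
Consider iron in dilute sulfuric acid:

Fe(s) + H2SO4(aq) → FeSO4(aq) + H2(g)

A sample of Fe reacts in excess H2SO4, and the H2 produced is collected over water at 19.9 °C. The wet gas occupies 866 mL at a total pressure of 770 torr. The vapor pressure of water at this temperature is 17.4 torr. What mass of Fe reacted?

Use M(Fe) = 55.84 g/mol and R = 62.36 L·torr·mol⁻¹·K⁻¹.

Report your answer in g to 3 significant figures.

P(H2) = 770 − 17.4 = 752.6 torr
n(H2) = PV/RT = (752.6 × 0.8660) / (62.36 × 293.05) = 0.03566 mol
n(Fe) = (1/1) × 0.03566 = 0.03566 mol
m(Fe) = 0.03566 × 55.84 = 1.991 g

1.99 g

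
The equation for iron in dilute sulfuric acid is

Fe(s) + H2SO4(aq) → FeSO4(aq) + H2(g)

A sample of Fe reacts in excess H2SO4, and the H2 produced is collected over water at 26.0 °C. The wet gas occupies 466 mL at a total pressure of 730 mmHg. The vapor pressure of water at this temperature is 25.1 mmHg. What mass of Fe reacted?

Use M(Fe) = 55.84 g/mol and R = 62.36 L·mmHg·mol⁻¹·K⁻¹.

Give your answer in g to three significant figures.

P(H2) = 730 − 25.1 = 704.9 mmHg
n(H2) = PV/RT = (704.9 × 0.4660) / (62.36 × 299.15) = 0.01761 mol
n(Fe) = (1/1) × 0.01761 = 0.01761 mol
m(Fe) = 0.01761 × 55.84 = 0.9833 g

0.983 g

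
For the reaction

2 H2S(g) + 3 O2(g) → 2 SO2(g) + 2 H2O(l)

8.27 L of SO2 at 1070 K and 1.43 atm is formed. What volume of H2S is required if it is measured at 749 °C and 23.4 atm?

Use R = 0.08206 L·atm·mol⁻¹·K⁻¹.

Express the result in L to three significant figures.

0.483 L

n(SO2) = PV/RT = (1.43 × 8.27) / (0.08206 × 1070) = 0.1347 mol
n(H2S) = (2/2) × 0.1347 = 0.1347 mol
V = nRT/P = 0.1347 × 0.08206 × 1022.15 / 23.4 = 0.4828 L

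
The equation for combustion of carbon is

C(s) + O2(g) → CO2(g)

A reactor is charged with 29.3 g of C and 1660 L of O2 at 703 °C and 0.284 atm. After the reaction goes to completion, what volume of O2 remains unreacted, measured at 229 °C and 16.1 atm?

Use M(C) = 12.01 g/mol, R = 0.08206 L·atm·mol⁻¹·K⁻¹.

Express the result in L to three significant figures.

8.82 L

n(C) = 29.3 / 12.01 = 2.440 mol
n(O2) = PV/RT = (0.284 × 1660) / (0.08206 × 976.15) = 5.885 mol
For 2.440 mol C, stoichiometry requires (1/1) × 2.440 = 2.440 mol O2; 5.885 mol is available, so C is limiting.
n(O2) consumed = (1/1) × 2.440 = 2.440 mol; remaining = 5.885 − 2.440 = 3.445 mol
V(O2) = nRT/P = 3.445 × 0.08206 × 502.15 / 16.1 = 8.817 L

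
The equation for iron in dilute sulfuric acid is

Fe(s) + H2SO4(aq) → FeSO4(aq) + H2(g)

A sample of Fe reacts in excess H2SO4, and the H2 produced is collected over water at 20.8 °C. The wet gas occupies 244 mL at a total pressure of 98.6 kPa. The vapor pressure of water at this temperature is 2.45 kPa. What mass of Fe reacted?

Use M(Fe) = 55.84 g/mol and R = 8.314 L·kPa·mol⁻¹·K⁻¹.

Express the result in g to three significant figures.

P(H2) = 98.6 − 2.45 = 96.15 kPa
n(H2) = PV/RT = (96.15 × 0.2440) / (8.314 × 293.95) = 0.009600 mol
n(Fe) = (1/1) × 0.009600 = 0.009600 mol
m(Fe) = 0.009600 × 55.84 = 0.5361 g

0.536 g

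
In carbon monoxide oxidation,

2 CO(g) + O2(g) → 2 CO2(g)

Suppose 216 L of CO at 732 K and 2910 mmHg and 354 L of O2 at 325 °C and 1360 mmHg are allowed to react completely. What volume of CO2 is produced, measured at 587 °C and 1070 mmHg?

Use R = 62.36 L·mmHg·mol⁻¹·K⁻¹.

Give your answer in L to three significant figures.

690 L

n(CO) = PV/RT = (2910 × 216) / (62.36 × 732) = 13.77 mol
n(O2) = PV/RT = (1360 × 354) / (62.36 × 598.15) = 12.91 mol
For 13.77 mol CO, stoichiometry requires (1/2) × 13.77 = 6.885 mol O2; 12.91 mol is available, so CO is limiting.
n(CO2) = (2/2) × 13.77 = 13.77 mol
V(CO2) = nRT/P = 13.77 × 62.36 × 860.15 / 1070 = 690.3 L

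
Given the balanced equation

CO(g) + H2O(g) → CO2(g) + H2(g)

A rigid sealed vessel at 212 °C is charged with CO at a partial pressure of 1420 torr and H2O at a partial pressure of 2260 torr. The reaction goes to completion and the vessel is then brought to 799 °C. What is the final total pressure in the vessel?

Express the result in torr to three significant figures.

8130 torr

At constant V, partial pressures at 212 °C are proportional to moles, so apply stoichiometry directly to pressures.
P(H2O) required for 1420 torr of CO = (1/1) × 1420 = 1420 torr; available 2260 torr, so CO is limiting.
P(H2O) remaining = 2260 − (1/1) × 1420 = 840.0 torr
P(gaseous products) = (1+1)/1 × 1420 = 2840 torr
P_total at 212 °C = 840.0 + 2840 = 3680 torr
Scaling to 799 °C: P = 3680 × 1072.15/485.15 = 8133 torr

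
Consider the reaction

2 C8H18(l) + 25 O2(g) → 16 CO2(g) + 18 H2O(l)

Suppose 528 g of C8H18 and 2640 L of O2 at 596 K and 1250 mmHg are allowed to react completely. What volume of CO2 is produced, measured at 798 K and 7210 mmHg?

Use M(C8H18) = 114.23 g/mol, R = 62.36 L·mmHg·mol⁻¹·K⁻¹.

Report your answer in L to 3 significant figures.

255 L

n(C8H18) = 528 / 114.23 = 4.622 mol
n(O2) = PV/RT = (1250 × 2640) / (62.36 × 596) = 88.79 mol
For 4.622 mol C8H18, stoichiometry requires (25/2) × 4.622 = 57.77 mol O2; 88.79 mol is available, so C8H18 is limiting.
n(CO2) = (16/2) × 4.622 = 36.98 mol
V(CO2) = nRT/P = 36.98 × 62.36 × 798 / 7210 = 255.2 L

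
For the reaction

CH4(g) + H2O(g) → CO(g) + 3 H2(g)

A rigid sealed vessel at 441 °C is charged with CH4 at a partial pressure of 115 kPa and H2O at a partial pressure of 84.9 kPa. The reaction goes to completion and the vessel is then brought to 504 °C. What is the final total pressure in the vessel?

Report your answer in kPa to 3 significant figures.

402 kPa

Because the vessel is rigid and T is held at 441 °C, work the stoichiometry in partial pressures (P_i = n_iRT/V).
P(H2O) required for 115 kPa of CH4 = (1/1) × 115 = 115.0 kPa; available 84.9 kPa, so H2O is limiting.
P(CH4) remaining = 115 − (1/1) × 84.9 = 30.10 kPa
P(gaseous products) = (1+3)/1 × 84.9 = 339.6 kPa
P_total at 441 °C = 30.10 + 339.6 = 369.7 kPa
Scaling to 504 °C: P = 369.7 × 777.15/714.15 = 402.3 kPa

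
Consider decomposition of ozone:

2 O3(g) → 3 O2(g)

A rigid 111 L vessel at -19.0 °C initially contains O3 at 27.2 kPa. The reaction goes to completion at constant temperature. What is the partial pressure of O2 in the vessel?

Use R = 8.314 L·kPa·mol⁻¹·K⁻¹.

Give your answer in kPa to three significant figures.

n(O3)₀ = PV/RT = (27.2 × 111) / (8.314 × 254.15) = 1.429 mol
n(O2) = (3/2) × 1.429 = 2.143 mol
P(O2) = nRT/V = 2.143 × 8.314 × 254.15 / 111 = 40.79 kPa

40.8 kPa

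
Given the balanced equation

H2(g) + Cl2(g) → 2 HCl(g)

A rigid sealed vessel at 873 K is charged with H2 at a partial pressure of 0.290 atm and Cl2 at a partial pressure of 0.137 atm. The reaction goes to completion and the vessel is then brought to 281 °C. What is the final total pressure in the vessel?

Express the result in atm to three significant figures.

0.271 atm

At constant V, partial pressures at 873 K are proportional to moles, so apply stoichiometry directly to pressures.
P(Cl2) required for 0.290 atm of H2 = (1/1) × 0.290 = 0.2900 atm; available 0.137 atm, so Cl2 is limiting.
P(H2) remaining = 0.290 − (1/1) × 0.137 = 0.1530 atm
P(gaseous products) = (2)/1 × 0.137 = 0.2740 atm
P_total at 873 K = 0.1530 + 0.2740 = 0.4270 atm
Scaling to 281 °C: P = 0.4270 × 554.15/873 = 0.2710 atm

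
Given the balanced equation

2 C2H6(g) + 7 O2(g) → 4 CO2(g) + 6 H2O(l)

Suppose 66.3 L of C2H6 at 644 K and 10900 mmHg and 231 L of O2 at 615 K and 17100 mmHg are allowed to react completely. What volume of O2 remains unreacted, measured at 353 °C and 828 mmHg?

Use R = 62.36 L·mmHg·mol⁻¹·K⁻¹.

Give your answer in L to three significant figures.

1890 L

n(C2H6) = PV/RT = (10900 × 66.3) / (62.36 × 644) = 17.99 mol
n(O2) = PV/RT = (17100 × 231) / (62.36 × 615) = 103.0 mol
For 17.99 mol C2H6, stoichiometry requires (7/2) × 17.99 = 62.96 mol O2; 103.0 mol is available, so C2H6 is limiting.
n(O2) consumed = (7/2) × 17.99 = 62.96 mol; remaining = 103.0 − 62.96 = 40.04 mol
V(O2) = nRT/P = 40.04 × 62.36 × 626.15 / 828 = 1888 L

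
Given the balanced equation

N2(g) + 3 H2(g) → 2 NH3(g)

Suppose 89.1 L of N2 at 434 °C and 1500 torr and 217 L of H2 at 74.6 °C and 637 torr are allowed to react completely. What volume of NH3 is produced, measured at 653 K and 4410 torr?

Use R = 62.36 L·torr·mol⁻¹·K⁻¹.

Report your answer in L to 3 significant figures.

39.2 L

n(N2) = PV/RT = (1500 × 89.1) / (62.36 × 707.15) = 3.031 mol
n(H2) = PV/RT = (637 × 217) / (62.36 × 347.75) = 6.374 mol
For 3.031 mol N2, stoichiometry requires (3/1) × 3.031 = 9.093 mol H2; 6.374 mol is available, so H2 is limiting.
n(NH3) = (2/3) × 6.374 = 4.249 mol
V(NH3) = nRT/P = 4.249 × 62.36 × 653 / 4410 = 39.23 L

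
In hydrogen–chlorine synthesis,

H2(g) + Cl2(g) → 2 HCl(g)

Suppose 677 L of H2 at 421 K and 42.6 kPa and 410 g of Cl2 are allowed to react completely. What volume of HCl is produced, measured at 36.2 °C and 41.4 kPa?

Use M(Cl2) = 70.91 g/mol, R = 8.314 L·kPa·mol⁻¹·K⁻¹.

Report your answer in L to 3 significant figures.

718 L

n(H2) = PV/RT = (42.6 × 677) / (8.314 × 421) = 8.240 mol
n(Cl2) = 410 / 70.91 = 5.782 mol
For 8.240 mol H2, stoichiometry requires (1/1) × 8.240 = 8.240 mol Cl2; 5.782 mol is available, so Cl2 is limiting.
n(HCl) = (2/1) × 5.782 = 11.56 mol
V(HCl) = nRT/P = 11.56 × 8.314 × 309.35 / 41.4 = 718.2 L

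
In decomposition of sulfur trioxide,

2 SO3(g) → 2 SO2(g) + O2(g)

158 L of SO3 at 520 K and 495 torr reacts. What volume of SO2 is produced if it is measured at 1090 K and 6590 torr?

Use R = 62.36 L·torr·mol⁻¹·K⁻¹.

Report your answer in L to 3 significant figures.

24.9 L

n(SO3) = PV/RT = (495 × 158) / (62.36 × 520) = 2.412 mol
n(SO2) = (2/2) × 2.412 = 2.412 mol
V = nRT/P = 2.412 × 62.36 × 1090 / 6590 = 24.88 L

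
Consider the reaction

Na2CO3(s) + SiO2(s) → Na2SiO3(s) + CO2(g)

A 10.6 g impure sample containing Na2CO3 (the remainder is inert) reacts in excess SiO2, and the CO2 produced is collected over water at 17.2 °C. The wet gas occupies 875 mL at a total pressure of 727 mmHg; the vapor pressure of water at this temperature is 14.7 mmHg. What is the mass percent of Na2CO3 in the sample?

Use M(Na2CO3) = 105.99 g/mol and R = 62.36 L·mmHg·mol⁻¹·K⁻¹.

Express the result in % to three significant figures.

34.4 %

P(CO2) = 727 − 14.7 = 712.3 mmHg
n(CO2) = PV/RT = (712.3 × 0.8750) / (62.36 × 290.35) = 0.03442 mol
n(Na2CO3) = (1/1) × 0.03442 = 0.03442 mol
m(Na2CO3) = 0.03442 × 105.99 = 3.648 g
%Na2CO3 = 3.648 / 10.6 × 100 = 34.42%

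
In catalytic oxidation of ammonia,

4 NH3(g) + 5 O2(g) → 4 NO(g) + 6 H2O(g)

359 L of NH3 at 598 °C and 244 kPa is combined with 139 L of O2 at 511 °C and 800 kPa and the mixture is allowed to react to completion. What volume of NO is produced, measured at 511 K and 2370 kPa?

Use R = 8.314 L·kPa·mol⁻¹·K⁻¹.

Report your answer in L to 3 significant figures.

21.7 L

n(NH3) = PV/RT = (244 × 359) / (8.314 × 871.15) = 12.09 mol
n(O2) = PV/RT = (800 × 139) / (8.314 × 784.15) = 17.06 mol
For 12.09 mol NH3, stoichiometry requires (5/4) × 12.09 = 15.11 mol O2; 17.06 mol is available, so NH3 is limiting.
n(NO) = (4/4) × 12.09 = 12.09 mol
V(NO) = nRT/P = 12.09 × 8.314 × 511 / 2370 = 21.67 L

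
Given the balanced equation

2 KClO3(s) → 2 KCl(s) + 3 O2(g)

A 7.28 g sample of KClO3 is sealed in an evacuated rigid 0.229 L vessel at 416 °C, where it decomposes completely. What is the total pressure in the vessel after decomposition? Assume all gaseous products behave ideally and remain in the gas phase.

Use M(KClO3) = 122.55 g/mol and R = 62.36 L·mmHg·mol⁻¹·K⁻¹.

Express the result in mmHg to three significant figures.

16700 mmHg

n(KClO3) = 7.28 / 122.55 = 0.05940 mol
n(gas produced) = (3/2) × 0.05940 = 0.08910 mol
P = nRT/V = 0.08910 × 62.36 × 689.15 / 0.229 = 16720 mmHg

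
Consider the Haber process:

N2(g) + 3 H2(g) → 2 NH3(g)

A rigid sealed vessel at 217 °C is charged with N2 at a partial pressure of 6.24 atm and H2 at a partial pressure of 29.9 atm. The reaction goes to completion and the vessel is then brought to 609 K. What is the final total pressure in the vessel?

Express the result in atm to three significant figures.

With V and T fixed, P_i ∝ n_i, so the mole ratios apply directly to partial pressures at 217 °C.
P(H2) required for 6.24 atm of N2 = (3/1) × 6.24 = 18.72 atm; available 29.9 atm, so N2 is limiting.
P(H2) remaining = 29.9 − (3/1) × 6.24 = 11.18 atm
P(gaseous products) = (2)/1 × 6.24 = 12.48 atm
P_total at 217 °C = 11.18 + 12.48 = 23.66 atm
Scaling to 609 K: P = 23.66 × 609/490.15 = 29.40 atm

29.4 atm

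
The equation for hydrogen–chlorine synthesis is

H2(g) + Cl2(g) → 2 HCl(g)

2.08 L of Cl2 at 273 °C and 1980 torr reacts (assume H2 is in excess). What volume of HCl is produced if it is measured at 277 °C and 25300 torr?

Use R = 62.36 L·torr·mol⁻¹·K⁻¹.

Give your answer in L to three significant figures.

0.328 L

n(Cl2) = PV/RT = (1980 × 2.08) / (62.36 × 546.15) = 0.1209 mol
n(HCl) = (2/1) × 0.1209 = 0.2418 mol
V = nRT/P = 0.2418 × 62.36 × 550.15 / 25300 = 0.3279 L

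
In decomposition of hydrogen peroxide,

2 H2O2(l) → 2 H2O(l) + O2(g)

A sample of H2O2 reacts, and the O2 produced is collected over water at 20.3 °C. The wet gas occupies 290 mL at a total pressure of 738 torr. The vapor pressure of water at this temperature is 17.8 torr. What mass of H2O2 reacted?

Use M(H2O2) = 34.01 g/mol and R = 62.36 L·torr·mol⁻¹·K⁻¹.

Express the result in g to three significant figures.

0.776 g

P(O2) = 738 − 17.8 = 720.2 torr
n(O2) = PV/RT = (720.2 × 0.2900) / (62.36 × 293.45) = 0.01141 mol
n(H2O2) = (2/1) × 0.01141 = 0.02282 mol
m(H2O2) = 0.02282 × 34.01 = 0.7761 g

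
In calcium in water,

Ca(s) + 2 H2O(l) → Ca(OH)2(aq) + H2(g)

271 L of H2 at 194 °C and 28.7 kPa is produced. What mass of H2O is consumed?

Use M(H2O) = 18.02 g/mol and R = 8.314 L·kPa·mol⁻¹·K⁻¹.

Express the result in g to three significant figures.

72.2 g

n(H2) = PV/RT = (28.7 × 271) / (8.314 × 467.15) = 2.003 mol
n(H2O) = (2/1) × 2.003 = 4.006 mol
m(H2O) = 4.006 × 18.02 = 72.19 g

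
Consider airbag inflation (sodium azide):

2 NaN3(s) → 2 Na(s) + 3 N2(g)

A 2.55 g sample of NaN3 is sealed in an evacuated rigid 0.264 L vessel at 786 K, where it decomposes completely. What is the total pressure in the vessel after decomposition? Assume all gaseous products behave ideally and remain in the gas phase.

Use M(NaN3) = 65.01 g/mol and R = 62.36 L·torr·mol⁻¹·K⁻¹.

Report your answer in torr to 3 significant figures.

10900 torr

n(NaN3) = 2.55 / 65.01 = 0.03922 mol
n(gas produced) = (3/2) × 0.03922 = 0.05883 mol
P = nRT/V = 0.05883 × 62.36 × 786 / 0.264 = 10920 torr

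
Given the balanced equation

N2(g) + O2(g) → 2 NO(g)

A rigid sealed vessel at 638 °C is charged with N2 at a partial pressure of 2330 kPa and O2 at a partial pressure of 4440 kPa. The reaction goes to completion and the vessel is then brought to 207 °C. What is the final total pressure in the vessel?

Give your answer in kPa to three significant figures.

3570 kPa

At constant V, partial pressures at 638 °C are proportional to moles, so apply stoichiometry directly to pressures.
P(O2) required for 2330 kPa of N2 = (1/1) × 2330 = 2330 kPa; available 4440 kPa, so N2 is limiting.
P(O2) remaining = 4440 − (1/1) × 2330 = 2110 kPa
P(gaseous products) = (2)/1 × 2330 = 4660 kPa
P_total at 638 °C = 2110 + 4660 = 6770 kPa
Scaling to 207 °C: P = 6770 × 480.15/911.15 = 3568 kPa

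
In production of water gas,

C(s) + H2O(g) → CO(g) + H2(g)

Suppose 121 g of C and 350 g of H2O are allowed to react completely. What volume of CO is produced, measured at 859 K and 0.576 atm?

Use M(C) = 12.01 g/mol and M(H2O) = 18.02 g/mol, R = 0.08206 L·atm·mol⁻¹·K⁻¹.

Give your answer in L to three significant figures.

n(C) = 121 / 12.01 = 10.07 mol
n(H2O) = 350 / 18.02 = 19.42 mol
For 10.07 mol C, stoichiometry requires (1/1) × 10.07 = 10.07 mol H2O; 19.42 mol is available, so C is limiting.
n(CO) = (1/1) × 10.07 = 10.07 mol
V(CO) = nRT/P = 10.07 × 0.08206 × 859 / 0.576 = 1232 L

1230 L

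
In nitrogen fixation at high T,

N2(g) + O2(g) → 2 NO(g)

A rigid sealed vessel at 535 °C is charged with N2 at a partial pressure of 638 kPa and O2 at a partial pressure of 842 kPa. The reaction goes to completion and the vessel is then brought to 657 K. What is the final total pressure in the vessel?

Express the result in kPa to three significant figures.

Because the vessel is rigid and T is held at 535 °C, work the stoichiometry in partial pressures (P_i = n_iRT/V).
P(O2) required for 638 kPa of N2 = (1/1) × 638 = 638.0 kPa; available 842 kPa, so N2 is limiting.
P(O2) remaining = 842 − (1/1) × 638 = 204.0 kPa
P(gaseous products) = (2)/1 × 638 = 1276 kPa
P_total at 535 °C = 204.0 + 1276 = 1480 kPa
Scaling to 657 K: P = 1480 × 657/808.15 = 1203 kPa

1200 kPa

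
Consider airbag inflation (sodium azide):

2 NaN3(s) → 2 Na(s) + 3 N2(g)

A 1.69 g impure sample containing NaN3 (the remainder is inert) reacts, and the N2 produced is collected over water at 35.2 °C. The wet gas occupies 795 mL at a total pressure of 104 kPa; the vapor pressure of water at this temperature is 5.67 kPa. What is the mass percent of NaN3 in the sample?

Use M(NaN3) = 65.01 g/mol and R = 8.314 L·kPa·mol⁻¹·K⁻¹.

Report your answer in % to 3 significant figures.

P(N2) = 104 − 5.67 = 98.33 kPa
n(N2) = PV/RT = (98.33 × 0.7950) / (8.314 × 308.35) = 0.03049 mol
n(NaN3) = (2/3) × 0.03049 = 0.02033 mol
m(NaN3) = 0.02033 × 65.01 = 1.322 g
%NaN3 = 1.322 / 1.69 × 100 = 78.22%

78.2 %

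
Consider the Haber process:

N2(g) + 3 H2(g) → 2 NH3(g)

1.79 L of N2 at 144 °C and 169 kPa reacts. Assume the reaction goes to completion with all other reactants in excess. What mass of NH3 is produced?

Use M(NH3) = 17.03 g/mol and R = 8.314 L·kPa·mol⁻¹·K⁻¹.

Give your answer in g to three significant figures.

n(N2) = PV/RT = (169 × 1.79) / (8.314 × 417.15) = 0.08722 mol
n(NH3) = (2/1) × 0.08722 = 0.1744 mol
m(NH3) = 0.1744 × 17.03 = 2.970 g

2.97 g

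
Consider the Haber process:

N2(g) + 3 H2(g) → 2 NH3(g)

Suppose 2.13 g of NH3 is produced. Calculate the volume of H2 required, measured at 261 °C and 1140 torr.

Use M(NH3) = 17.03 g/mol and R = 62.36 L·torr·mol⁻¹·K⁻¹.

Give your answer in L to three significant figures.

5.48 L

n(NH3) = 2.130 / 17.03 = 0.1251 mol
n(H2) = (3/2) × 0.1251 = 0.1876 mol
V = nRT/P = 0.1876 × 62.36 × 534.15 / 1140 = 5.481 L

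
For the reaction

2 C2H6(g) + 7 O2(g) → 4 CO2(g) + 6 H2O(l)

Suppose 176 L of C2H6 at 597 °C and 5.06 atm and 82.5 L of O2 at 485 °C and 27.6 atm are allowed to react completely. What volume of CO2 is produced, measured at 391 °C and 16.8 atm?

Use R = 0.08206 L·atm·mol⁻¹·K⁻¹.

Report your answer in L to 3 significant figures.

67.8 L

n(C2H6) = PV/RT = (5.06 × 176) / (0.08206 × 870.15) = 12.47 mol
n(O2) = PV/RT = (27.6 × 82.5) / (0.08206 × 758.15) = 36.60 mol
For 12.47 mol C2H6, stoichiometry requires (7/2) × 12.47 = 43.65 mol O2; 36.60 mol is available, so O2 is limiting.
n(CO2) = (4/7) × 36.60 = 20.91 mol
V(CO2) = nRT/P = 20.91 × 0.08206 × 664.15 / 16.8 = 67.83 L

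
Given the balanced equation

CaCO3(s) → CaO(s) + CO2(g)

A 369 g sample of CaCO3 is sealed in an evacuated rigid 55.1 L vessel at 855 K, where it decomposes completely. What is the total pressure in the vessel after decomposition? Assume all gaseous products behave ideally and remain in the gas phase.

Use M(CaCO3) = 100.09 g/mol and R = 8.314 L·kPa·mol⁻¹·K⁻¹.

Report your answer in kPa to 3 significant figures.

476 kPa

n(CaCO3) = 369 / 100.09 = 3.687 mol
n(gas produced) = (1/1) × 3.687 = 3.687 mol
P = nRT/V = 3.687 × 8.314 × 855 / 55.1 = 475.7 kPa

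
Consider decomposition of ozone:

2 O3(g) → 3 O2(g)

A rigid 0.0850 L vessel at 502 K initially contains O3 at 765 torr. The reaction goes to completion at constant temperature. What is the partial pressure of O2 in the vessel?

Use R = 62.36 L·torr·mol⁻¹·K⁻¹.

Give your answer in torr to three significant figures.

1150 torr

n(O3)₀ = PV/RT = (765 × 0.0850) / (62.36 × 502) = 0.002077 mol
n(O2) = (3/2) × 0.002077 = 0.003115 mol
P(O2) = nRT/V = 0.003115 × 62.36 × 502 / 0.0850 = 1147 torr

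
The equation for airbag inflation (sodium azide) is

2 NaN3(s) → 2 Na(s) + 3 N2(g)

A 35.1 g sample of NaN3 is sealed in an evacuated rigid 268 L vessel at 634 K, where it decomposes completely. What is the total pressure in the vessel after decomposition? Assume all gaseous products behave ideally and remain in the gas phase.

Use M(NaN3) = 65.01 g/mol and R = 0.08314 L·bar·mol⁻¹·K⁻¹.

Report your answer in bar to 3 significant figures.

n(NaN3) = 35.1 / 65.01 = 0.5399 mol
n(gas produced) = (3/2) × 0.5399 = 0.8099 mol
P = nRT/V = 0.8099 × 0.08314 × 634 / 268 = 0.1593 bar

0.159 bar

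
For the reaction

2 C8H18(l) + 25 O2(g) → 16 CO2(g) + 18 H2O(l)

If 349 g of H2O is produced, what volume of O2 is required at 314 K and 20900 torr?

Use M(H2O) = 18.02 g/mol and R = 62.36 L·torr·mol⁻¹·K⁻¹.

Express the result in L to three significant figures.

25.2 L

n(H2O) = 349.0 / 18.02 = 19.37 mol
n(O2) = (25/18) × 19.37 = 26.90 mol
V = nRT/P = 26.90 × 62.36 × 314 / 20900 = 25.20 L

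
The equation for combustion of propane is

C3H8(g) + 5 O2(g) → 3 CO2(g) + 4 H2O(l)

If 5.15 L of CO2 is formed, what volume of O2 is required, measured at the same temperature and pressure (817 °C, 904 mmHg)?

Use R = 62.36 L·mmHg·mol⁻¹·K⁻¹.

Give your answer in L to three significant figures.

8.58 L

At constant T and P, gas volumes are in the mole ratio: V(O2) = (5/3) × 5.15 = 8.583 L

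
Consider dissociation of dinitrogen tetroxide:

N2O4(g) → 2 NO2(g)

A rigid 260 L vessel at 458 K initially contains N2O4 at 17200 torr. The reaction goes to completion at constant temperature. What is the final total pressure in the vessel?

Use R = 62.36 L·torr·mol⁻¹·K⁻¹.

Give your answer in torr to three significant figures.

Since T and V are fixed, P_final/P_initial = n_final/n_initial = 2/1.
P_final = (2/1) × 17200 = 34400 torr

34400 torr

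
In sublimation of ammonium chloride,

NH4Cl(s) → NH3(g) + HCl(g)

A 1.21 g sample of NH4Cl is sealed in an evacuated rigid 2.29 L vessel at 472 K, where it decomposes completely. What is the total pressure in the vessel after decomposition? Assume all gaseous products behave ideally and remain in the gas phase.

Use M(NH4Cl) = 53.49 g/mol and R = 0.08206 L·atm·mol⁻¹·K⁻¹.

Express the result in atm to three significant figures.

0.765 atm

n(NH4Cl) = 1.21 / 53.49 = 0.02262 mol
n(gas produced) = (2/1) × 0.02262 = 0.04524 mol
P = nRT/V = 0.04524 × 0.08206 × 472 / 2.29 = 0.7652 atm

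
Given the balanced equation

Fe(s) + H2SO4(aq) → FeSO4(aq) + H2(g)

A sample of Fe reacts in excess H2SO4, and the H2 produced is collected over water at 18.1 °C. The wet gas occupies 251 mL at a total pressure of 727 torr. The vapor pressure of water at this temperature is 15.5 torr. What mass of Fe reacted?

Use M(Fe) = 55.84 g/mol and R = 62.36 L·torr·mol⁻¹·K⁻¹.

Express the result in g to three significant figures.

0.549 g

P(H2) = 727 − 15.5 = 711.5 torr
n(H2) = PV/RT = (711.5 × 0.2510) / (62.36 × 291.25) = 0.009833 mol
n(Fe) = (1/1) × 0.009833 = 0.009833 mol
m(Fe) = 0.009833 × 55.84 = 0.5491 g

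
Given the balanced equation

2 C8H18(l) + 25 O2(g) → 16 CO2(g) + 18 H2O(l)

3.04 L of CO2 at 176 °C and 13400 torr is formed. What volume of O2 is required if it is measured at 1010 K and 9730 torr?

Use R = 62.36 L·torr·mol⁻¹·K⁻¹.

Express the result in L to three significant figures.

n(CO2) = PV/RT = (13400 × 3.04) / (62.36 × 449.15) = 1.454 mol
n(O2) = (25/16) × 1.454 = 2.272 mol
V = nRT/P = 2.272 × 62.36 × 1010 / 9730 = 14.71 L

14.7 L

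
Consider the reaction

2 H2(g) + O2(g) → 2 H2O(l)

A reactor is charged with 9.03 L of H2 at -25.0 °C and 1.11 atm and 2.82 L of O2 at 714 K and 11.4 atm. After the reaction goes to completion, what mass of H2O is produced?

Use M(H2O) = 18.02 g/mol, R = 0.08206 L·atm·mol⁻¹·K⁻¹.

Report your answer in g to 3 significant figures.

n(H2) = PV/RT = (1.11 × 9.03) / (0.08206 × 248.15) = 0.4922 mol
n(O2) = PV/RT = (11.4 × 2.82) / (0.08206 × 714) = 0.5487 mol
For 0.4922 mol H2, stoichiometry requires (1/2) × 0.4922 = 0.2461 mol O2; 0.5487 mol is available, so H2 is limiting.
n(H2O) = (2/2) × 0.4922 = 0.4922 mol
m(H2O) = 0.4922 × 18.02 = 8.869 g

8.87 g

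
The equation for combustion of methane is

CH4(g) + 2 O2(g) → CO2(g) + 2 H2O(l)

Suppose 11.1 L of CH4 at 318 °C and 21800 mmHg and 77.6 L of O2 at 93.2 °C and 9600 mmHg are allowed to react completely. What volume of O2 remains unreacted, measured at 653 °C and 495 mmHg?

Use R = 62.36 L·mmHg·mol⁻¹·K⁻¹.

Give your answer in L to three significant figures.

2270 L

n(CH4) = PV/RT = (21800 × 11.1) / (62.36 × 591.15) = 6.564 mol
n(O2) = PV/RT = (9600 × 77.6) / (62.36 × 366.35) = 32.61 mol
For 6.564 mol CH4, stoichiometry requires (2/1) × 6.564 = 13.13 mol O2; 32.61 mol is available, so CH4 is limiting.
n(O2) consumed = (2/1) × 6.564 = 13.13 mol; remaining = 32.61 − 13.13 = 19.48 mol
V(O2) = nRT/P = 19.48 × 62.36 × 926.15 / 495 = 2273 L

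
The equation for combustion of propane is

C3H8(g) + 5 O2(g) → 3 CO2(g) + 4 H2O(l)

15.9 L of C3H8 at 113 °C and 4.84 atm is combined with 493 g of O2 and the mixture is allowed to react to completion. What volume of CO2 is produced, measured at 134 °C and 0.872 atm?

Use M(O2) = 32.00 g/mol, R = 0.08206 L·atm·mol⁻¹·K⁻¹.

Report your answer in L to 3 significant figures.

279 L

n(C3H8) = PV/RT = (4.84 × 15.9) / (0.08206 × 386.15) = 2.429 mol
n(O2) = 493 / 32.00 = 15.41 mol
For 2.429 mol C3H8, stoichiometry requires (5/1) × 2.429 = 12.14 mol O2; 15.41 mol is available, so C3H8 is limiting.
n(CO2) = (3/1) × 2.429 = 7.287 mol
V(CO2) = nRT/P = 7.287 × 0.08206 × 407.15 / 0.872 = 279.2 L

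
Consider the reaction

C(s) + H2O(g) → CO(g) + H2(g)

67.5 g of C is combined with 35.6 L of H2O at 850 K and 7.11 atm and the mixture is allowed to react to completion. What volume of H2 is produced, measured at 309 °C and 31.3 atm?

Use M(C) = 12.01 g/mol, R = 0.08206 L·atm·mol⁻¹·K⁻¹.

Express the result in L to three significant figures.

5.54 L

n(C) = 67.5 / 12.01 = 5.620 mol
n(H2O) = PV/RT = (7.11 × 35.6) / (0.08206 × 850) = 3.629 mol
For 5.620 mol C, stoichiometry requires (1/1) × 5.620 = 5.620 mol H2O; 3.629 mol is available, so H2O is limiting.
n(H2) = (1/1) × 3.629 = 3.629 mol
V(H2) = nRT/P = 3.629 × 0.08206 × 582.15 / 31.3 = 5.539 L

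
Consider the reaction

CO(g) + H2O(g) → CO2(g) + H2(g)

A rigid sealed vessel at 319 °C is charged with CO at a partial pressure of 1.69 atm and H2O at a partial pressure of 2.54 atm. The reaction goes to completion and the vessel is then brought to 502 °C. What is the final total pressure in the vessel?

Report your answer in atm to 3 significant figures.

With V and T fixed, P_i ∝ n_i, so the mole ratios apply directly to partial pressures at 319 °C.
P(H2O) required for 1.69 atm of CO = (1/1) × 1.69 = 1.690 atm; available 2.54 atm, so CO is limiting.
P(H2O) remaining = 2.54 − (1/1) × 1.69 = 0.8500 atm
P(gaseous products) = (1+1)/1 × 1.69 = 3.380 atm
P_total at 319 °C = 0.8500 + 3.380 = 4.230 atm
Scaling to 502 °C: P = 4.230 × 775.15/592.15 = 5.537 atm

5.54 atm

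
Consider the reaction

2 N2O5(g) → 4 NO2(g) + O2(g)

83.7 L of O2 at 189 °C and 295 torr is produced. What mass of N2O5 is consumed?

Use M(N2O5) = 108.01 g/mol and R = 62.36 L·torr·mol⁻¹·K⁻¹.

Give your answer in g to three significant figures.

185 g

n(O2) = PV/RT = (295 × 83.7) / (62.36 × 462.15) = 0.8568 mol
n(N2O5) = (2/1) × 0.8568 = 1.714 mol
m(N2O5) = 1.714 × 108.01 = 185.1 g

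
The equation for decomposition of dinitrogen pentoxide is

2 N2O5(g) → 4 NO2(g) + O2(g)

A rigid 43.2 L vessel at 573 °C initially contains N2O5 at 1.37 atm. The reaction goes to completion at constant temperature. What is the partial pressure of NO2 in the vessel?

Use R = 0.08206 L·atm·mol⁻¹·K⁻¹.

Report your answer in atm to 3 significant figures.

n(N2O5)₀ = PV/RT = (1.37 × 43.2) / (0.08206 × 846.15) = 0.8524 mol
n(NO2) = (4/2) × 0.8524 = 1.705 mol
P(NO2) = nRT/V = 1.705 × 0.08206 × 846.15 / 43.2 = 2.740 atm

2.74 atm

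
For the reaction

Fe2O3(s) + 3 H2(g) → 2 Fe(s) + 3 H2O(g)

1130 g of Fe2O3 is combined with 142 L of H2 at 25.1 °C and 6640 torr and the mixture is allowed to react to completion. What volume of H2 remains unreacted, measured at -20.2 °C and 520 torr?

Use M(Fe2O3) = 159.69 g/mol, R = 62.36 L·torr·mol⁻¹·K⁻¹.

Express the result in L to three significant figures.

894 L

n(Fe2O3) = 1130 / 159.69 = 7.076 mol
n(H2) = PV/RT = (6640 × 142) / (62.36 × 298.25) = 50.70 mol
For 7.076 mol Fe2O3, stoichiometry requires (3/1) × 7.076 = 21.23 mol H2; 50.70 mol is available, so Fe2O3 is limiting.
n(H2) consumed = (3/1) × 7.076 = 21.23 mol; remaining = 50.70 − 21.23 = 29.47 mol
V(H2) = nRT/P = 29.47 × 62.36 × 252.95 / 520 = 894.0 L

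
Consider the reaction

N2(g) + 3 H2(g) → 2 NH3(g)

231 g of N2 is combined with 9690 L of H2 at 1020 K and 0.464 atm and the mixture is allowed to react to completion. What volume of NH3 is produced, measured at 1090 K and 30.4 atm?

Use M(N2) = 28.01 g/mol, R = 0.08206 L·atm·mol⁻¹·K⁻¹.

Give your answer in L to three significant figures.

n(N2) = 231 / 28.01 = 8.247 mol
n(H2) = PV/RT = (0.464 × 9690) / (0.08206 × 1020) = 53.72 mol
For 8.247 mol N2, stoichiometry requires (3/1) × 8.247 = 24.74 mol H2; 53.72 mol is available, so N2 is limiting.
n(NH3) = (2/1) × 8.247 = 16.49 mol
V(NH3) = nRT/P = 16.49 × 0.08206 × 1090 / 30.4 = 48.52 L

48.5 L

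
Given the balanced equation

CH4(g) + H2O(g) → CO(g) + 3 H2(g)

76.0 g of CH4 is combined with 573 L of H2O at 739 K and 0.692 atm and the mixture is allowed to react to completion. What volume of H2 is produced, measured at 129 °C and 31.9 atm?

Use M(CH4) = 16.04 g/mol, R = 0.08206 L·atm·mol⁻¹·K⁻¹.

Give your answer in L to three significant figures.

n(CH4) = 76.0 / 16.04 = 4.738 mol
n(H2O) = PV/RT = (0.692 × 573) / (0.08206 × 739) = 6.539 mol
For 4.738 mol CH4, stoichiometry requires (1/1) × 4.738 = 4.738 mol H2O; 6.539 mol is available, so CH4 is limiting.
n(H2) = (3/1) × 4.738 = 14.21 mol
V(H2) = nRT/P = 14.21 × 0.08206 × 402.15 / 31.9 = 14.70 L

14.7 L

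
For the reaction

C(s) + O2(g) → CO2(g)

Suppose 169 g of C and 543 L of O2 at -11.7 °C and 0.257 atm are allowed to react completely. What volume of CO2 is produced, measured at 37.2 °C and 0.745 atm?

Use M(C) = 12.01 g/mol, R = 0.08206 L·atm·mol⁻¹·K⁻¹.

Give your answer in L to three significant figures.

n(C) = 169 / 12.01 = 14.07 mol
n(O2) = PV/RT = (0.257 × 543) / (0.08206 × 261.45) = 6.504 mol
For 14.07 mol C, stoichiometry requires (1/1) × 14.07 = 14.07 mol O2; 6.504 mol is available, so O2 is limiting.
n(CO2) = (1/1) × 6.504 = 6.504 mol
V(CO2) = nRT/P = 6.504 × 0.08206 × 310.35 / 0.745 = 222.3 L

222 L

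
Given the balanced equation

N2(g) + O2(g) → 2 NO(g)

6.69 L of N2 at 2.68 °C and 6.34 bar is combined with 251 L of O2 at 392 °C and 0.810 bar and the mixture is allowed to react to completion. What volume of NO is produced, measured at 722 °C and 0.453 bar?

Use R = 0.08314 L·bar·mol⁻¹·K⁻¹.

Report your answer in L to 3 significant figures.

676 L

n(N2) = PV/RT = (6.34 × 6.69) / (0.08314 × 275.83) = 1.850 mol
n(O2) = PV/RT = (0.810 × 251) / (0.08314 × 665.15) = 3.676 mol
For 1.850 mol N2, stoichiometry requires (1/1) × 1.850 = 1.850 mol O2; 3.676 mol is available, so N2 is limiting.
n(NO) = (2/1) × 1.850 = 3.700 mol
V(NO) = nRT/P = 3.700 × 0.08314 × 995.15 / 0.453 = 675.8 L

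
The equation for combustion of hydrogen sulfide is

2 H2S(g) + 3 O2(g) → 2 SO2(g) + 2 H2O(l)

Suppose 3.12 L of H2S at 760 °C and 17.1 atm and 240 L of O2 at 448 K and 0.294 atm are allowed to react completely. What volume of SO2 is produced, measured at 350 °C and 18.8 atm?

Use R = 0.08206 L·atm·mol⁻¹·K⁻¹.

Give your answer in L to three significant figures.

1.71 L

n(H2S) = PV/RT = (17.1 × 3.12) / (0.08206 × 1033.15) = 0.6293 mol
n(O2) = PV/RT = (0.294 × 240) / (0.08206 × 448) = 1.919 mol
For 0.6293 mol H2S, stoichiometry requires (3/2) × 0.6293 = 0.9439 mol O2; 1.919 mol is available, so H2S is limiting.
n(SO2) = (2/2) × 0.6293 = 0.6293 mol
V(SO2) = nRT/P = 0.6293 × 0.08206 × 623.15 / 18.8 = 1.712 L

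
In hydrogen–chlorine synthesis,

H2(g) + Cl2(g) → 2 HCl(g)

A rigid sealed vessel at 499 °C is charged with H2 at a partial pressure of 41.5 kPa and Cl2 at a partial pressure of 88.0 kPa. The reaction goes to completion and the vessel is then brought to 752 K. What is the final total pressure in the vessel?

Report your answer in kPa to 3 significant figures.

126 kPa

At constant V, partial pressures at 499 °C are proportional to moles, so apply stoichiometry directly to pressures.
P(Cl2) required for 41.5 kPa of H2 = (1/1) × 41.5 = 41.50 kPa; available 88.0 kPa, so H2 is limiting.
P(Cl2) remaining = 88.0 − (1/1) × 41.5 = 46.50 kPa
P(gaseous products) = (2)/1 × 41.5 = 83.00 kPa
P_total at 499 °C = 46.50 + 83.00 = 129.5 kPa
Scaling to 752 K: P = 129.5 × 752/772.15 = 126.1 kPa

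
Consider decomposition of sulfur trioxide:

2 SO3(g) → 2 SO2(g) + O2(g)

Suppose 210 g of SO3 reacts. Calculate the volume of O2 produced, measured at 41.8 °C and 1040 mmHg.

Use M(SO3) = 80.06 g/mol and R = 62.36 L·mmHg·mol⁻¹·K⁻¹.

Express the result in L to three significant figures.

24.8 L

n(SO3) = 210.0 / 80.06 = 2.623 mol
n(O2) = (1/2) × 2.623 = 1.312 mol
V = nRT/P = 1.312 × 62.36 × 314.95 / 1040 = 24.78 L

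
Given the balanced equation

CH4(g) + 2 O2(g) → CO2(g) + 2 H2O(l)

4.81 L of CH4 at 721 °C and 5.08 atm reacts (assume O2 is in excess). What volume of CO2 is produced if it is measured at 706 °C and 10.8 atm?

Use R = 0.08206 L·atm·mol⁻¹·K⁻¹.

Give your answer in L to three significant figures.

n(CH4) = PV/RT = (5.08 × 4.81) / (0.08206 × 994.15) = 0.2995 mol
n(CO2) = (1/1) × 0.2995 = 0.2995 mol
V = nRT/P = 0.2995 × 0.08206 × 979.15 / 10.8 = 2.228 L

2.23 L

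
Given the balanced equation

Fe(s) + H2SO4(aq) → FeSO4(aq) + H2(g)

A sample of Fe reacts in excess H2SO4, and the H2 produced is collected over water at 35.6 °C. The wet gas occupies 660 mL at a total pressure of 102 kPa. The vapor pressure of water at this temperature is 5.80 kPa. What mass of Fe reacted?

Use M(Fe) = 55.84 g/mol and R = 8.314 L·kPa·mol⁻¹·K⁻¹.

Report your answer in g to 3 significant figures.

1.38 g

P(H2) = 102 − 5.80 = 96.20 kPa
n(H2) = PV/RT = (96.20 × 0.6600) / (8.314 × 308.75) = 0.02473 mol
n(Fe) = (1/1) × 0.02473 = 0.02473 mol
m(Fe) = 0.02473 × 55.84 = 1.381 g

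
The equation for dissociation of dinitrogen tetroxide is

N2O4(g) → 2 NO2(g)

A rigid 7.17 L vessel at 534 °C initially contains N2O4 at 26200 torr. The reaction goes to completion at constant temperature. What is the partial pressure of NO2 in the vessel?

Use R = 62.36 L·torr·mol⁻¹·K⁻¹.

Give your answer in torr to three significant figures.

n(N2O4)₀ = PV/RT = (26200 × 7.17) / (62.36 × 807.15) = 3.732 mol
n(NO2) = (2/1) × 3.732 = 7.464 mol
P(NO2) = nRT/V = 7.464 × 62.36 × 807.15 / 7.17 = 52400 torr

52400 torr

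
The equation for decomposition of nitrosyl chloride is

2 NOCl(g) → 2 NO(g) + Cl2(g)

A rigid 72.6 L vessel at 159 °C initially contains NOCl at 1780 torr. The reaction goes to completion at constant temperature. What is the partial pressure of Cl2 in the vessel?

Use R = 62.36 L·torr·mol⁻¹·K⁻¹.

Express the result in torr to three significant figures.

n(NOCl)₀ = PV/RT = (1780 × 72.6) / (62.36 × 432.15) = 4.795 mol
n(Cl2) = (1/2) × 4.795 = 2.397 mol
P(Cl2) = nRT/V = 2.397 × 62.36 × 432.15 / 72.6 = 889.8 torr

890 torr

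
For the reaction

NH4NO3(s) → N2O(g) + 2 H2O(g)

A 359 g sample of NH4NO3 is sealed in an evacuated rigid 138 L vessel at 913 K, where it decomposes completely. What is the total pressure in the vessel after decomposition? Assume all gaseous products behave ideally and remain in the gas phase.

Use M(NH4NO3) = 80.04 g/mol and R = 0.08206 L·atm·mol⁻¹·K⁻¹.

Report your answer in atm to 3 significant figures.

7.31 atm

n(NH4NO3) = 359 / 80.04 = 4.485 mol
n(gas produced) = (3/1) × 4.485 = 13.46 mol
P = nRT/V = 13.46 × 0.08206 × 913 / 138 = 7.307 atm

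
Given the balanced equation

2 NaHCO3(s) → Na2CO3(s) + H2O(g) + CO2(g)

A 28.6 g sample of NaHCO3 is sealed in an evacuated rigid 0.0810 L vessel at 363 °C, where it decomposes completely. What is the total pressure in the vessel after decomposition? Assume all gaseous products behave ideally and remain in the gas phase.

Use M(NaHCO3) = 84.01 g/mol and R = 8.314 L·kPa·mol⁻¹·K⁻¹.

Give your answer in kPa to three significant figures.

22200 kPa

n(NaHCO3) = 28.6 / 84.01 = 0.3404 mol
n(gas produced) = (2/2) × 0.3404 = 0.3404 mol
P = nRT/V = 0.3404 × 8.314 × 636.15 / 0.0810 = 22230 kPa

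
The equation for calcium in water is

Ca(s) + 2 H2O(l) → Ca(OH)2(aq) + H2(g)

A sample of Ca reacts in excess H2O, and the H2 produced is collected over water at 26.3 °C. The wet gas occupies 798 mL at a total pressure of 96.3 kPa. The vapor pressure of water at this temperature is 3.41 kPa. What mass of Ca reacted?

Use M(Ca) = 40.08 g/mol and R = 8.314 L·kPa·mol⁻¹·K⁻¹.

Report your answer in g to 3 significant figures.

1.19 g

P(H2) = 96.3 − 3.41 = 92.89 kPa
n(H2) = PV/RT = (92.89 × 0.7980) / (8.314 × 299.45) = 0.02977 mol
n(Ca) = (1/1) × 0.02977 = 0.02977 mol
m(Ca) = 0.02977 × 40.08 = 1.193 g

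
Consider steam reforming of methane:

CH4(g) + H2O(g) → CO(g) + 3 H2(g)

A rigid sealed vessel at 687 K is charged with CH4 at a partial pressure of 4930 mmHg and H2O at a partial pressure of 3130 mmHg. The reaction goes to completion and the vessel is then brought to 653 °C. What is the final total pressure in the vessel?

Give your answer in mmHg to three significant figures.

19300 mmHg

Because the vessel is rigid and T is held at 687 K, work the stoichiometry in partial pressures (P_i = n_iRT/V).
P(H2O) required for 4930 mmHg of CH4 = (1/1) × 4930 = 4930 mmHg; available 3130 mmHg, so H2O is limiting.
P(CH4) remaining = 4930 − (1/1) × 3130 = 1800 mmHg
P(gaseous products) = (1+3)/1 × 3130 = 12520 mmHg
P_total at 687 K = 1800 + 12520 = 14320 mmHg
Scaling to 653 °C: P = 14320 × 926.15/687 = 19300 mmHg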